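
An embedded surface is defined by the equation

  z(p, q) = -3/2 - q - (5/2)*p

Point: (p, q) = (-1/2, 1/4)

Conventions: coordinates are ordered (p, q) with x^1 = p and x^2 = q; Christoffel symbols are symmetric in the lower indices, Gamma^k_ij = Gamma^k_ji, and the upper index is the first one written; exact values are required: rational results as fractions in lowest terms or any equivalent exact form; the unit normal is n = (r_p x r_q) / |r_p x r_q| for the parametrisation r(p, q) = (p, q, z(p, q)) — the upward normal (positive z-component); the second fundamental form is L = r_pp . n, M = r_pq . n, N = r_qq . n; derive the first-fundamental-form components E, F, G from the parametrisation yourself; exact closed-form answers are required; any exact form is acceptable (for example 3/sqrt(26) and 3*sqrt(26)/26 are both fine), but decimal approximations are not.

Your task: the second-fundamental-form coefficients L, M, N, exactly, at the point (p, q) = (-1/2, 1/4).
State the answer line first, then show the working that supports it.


Answer: L = 0, M = 0, N = 0

z_p = -5/2, z_q = -1, z_pp = 0, z_pq = 0, z_qq = 0
E = 29/4, F = 5/2, G = 2; answer radicand W^2 = 33/4
unnormalised second-form numerators: l = 0, m = 0, n = 0; L = l/sqrt(33/4), and similarly M = m/sqrt(W^2), N = n/sqrt(W^2)


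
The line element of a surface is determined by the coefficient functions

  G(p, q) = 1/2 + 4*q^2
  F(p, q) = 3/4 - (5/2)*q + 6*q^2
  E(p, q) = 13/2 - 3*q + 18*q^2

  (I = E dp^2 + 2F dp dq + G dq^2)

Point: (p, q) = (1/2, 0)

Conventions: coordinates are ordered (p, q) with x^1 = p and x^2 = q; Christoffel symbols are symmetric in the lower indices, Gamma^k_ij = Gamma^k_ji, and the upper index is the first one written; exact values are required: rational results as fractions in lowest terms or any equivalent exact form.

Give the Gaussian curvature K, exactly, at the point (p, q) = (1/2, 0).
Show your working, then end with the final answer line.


E = 13/2, F = 3/4, G = 1/2, EG - F^2 = 43/16 at the point
E_p = 0, E_q = -3, F_p = 0, F_q = -5/2, G_p = 0, G_q = 0
E_qq = 36, F_pq = 0, G_pp = 0
The intrinsic route: Brioschi's K = (det M1 - det M2)/(EG - F^2)^2.
M1 = [[-E_qq/2 + F_pq - G_pp/2, E_p/2, F_p - E_q/2], [F_q - G_p/2, E, F], [G_q/2, F, G]] = [[-18, 0, 3/2], [-5/2, 13/2, 3/4], [0, 3/4, 1/2]]; det M1 = -819/16
M2 = [[0, E_q/2, G_p/2], [E_q/2, E, F], [G_p/2, F, G]] = [[0, -3/2, 0], [-3/2, 13/2, 3/4], [0, 3/4, 1/2]]; det M2 = -9/8
det M1 - det M2 = -801/16; K = -801/16 / (43/16)^2 = -12816/1849

Answer: K = -12816/1849


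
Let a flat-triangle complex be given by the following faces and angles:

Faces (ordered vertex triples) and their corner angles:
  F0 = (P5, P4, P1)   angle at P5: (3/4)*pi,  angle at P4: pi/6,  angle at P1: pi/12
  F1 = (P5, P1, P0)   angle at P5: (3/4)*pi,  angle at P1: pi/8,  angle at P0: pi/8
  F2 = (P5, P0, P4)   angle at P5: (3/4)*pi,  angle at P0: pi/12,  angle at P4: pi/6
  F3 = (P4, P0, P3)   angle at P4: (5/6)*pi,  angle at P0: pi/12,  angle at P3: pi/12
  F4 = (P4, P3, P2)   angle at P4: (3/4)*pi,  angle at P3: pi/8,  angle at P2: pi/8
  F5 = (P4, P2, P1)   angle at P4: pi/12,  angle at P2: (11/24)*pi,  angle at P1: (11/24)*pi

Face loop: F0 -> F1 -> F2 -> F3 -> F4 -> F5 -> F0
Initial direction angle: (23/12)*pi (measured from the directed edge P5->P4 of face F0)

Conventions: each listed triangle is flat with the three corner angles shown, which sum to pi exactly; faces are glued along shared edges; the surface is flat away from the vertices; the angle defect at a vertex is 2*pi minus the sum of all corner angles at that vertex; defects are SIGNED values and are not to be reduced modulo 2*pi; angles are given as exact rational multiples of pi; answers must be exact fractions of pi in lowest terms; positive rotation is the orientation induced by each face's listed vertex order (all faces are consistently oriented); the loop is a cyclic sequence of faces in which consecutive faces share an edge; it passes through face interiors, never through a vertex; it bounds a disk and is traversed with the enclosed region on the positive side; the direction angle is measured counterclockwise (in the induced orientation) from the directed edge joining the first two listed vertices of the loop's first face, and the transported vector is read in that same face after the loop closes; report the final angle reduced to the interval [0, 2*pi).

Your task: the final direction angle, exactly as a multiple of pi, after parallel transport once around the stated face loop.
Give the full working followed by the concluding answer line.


enclosed vertex P4: corner angles sum to 2*pi, defect = 2*pi - 2*pi = 0
enclosed vertex P5: corner angles sum to (9/4)*pi, defect = 2*pi - (9/4)*pi = -pi/4
the final direction is the initial angle plus the enclosed defects, taken mod 2*pi in the induced orientation
final angle = (23/12)*pi - pi/4 = (5/3)*pi (mod 2*pi)

Answer: final direction angle = (5/3)*pi


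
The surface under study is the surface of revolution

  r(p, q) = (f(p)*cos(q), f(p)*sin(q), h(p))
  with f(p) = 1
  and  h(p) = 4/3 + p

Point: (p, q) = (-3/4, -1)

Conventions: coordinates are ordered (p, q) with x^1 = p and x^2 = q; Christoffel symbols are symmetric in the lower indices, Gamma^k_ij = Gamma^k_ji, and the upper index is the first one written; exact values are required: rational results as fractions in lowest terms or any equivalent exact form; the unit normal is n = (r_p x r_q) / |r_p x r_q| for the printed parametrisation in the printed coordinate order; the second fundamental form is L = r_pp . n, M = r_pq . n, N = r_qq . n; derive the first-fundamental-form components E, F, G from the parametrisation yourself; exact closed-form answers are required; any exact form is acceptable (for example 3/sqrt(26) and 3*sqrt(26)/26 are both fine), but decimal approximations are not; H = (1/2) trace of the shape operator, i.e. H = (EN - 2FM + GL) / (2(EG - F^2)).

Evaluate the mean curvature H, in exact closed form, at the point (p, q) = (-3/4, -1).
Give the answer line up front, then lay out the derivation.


Answer: H = 1/2

f = 1, f' = 0, f'' = 0, h' = 1, h'' = 0
E = 1, F = 0, G = 1; answer radicand W^2 = 1
unnormalised second-form numerators: l = 0, m = 0, n = 1; L = l/sqrt(1), and similarly M = m/sqrt(W^2), N = n/sqrt(W^2)
H = (E*n - 2*F*m + G*l) / (2*(EG - F^2)*sqrt(W^2)); E*n - 2*F*m + G*l = 1, EG - F^2 = 1, so H = (1/2)/sqrt(1)


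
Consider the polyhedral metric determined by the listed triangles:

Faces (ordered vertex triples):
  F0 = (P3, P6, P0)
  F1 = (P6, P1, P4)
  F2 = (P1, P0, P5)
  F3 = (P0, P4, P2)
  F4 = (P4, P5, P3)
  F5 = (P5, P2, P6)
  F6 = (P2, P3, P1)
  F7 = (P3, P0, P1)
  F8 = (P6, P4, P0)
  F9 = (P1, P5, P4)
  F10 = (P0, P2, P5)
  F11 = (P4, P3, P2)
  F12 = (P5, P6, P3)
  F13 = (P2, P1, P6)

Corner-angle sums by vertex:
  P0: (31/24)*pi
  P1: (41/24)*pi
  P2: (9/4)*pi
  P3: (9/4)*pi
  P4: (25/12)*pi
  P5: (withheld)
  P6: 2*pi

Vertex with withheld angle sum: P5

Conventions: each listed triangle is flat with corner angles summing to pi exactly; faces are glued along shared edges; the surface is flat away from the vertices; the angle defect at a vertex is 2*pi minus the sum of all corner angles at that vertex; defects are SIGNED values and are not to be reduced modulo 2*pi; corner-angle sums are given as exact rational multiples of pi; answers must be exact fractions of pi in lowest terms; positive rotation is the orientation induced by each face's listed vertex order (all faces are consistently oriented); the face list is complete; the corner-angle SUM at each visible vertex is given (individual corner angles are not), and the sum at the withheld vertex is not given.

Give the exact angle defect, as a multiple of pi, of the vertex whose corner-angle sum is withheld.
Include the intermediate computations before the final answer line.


V = 7, E = 21, F = 14; chi = V - E + F = 0
Gauss-Bonnet: total defect = 2*pi*chi = 0; visible defects sum to (5/12)*pi

Answer: defect(P5) = (-5/12)*pi


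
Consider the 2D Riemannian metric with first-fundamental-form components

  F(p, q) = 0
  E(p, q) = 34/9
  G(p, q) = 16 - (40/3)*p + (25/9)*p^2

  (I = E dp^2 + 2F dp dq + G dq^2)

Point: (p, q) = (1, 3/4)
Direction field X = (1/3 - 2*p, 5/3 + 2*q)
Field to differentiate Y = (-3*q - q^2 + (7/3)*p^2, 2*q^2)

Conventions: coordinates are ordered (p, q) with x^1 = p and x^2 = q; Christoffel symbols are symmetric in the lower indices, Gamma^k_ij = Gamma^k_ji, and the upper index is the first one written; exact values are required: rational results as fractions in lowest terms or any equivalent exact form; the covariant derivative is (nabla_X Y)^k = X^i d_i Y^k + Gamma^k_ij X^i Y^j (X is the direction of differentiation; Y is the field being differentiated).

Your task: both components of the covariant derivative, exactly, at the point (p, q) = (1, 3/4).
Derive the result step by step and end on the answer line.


E = 34/9, F = 0, G = 49/9 at the point
E_p = 0, E_q = 0, F_p = 0, F_q = 0, G_p = -70/9, G_q = 0
EG - F^2 = 1666/81;  g^inv = (81/1666) * [[49/9, 0], [0, 34/9]]
first-kind symbols [ij,l] = (1/2)(d_i g_jl + d_j g_il - d_l g_ij): [pp,p] = E_p/2 = 0, [pp,q] = F_p - E_q/2 = 0, [pq,p] = E_q/2 = 0, [pq,q] = G_p/2 = -35/9, [qq,p] = F_q - G_p/2 = 35/9, [qq,q] = G_q/2 = 0
Gamma^p_ij = (G*[ij,p] - F*[ij,q])/(EG - F^2), Gamma^q_ij = (E*[ij,q] - F*[ij,p])/(EG - F^2)
Gamma_ppp = 0, Gamma_ppq = 0, Gamma_pqq = 35/34, Gamma_qpp = 0, Gamma_qpq = -5/7, Gamma_qqq = 0
X = (-5/3, 19/6), Y = (-23/48, 9/8) at the point

Answer: (nabla_X Y)^p = -89893/4896, (nabla_X Y)^q = 24037/2016


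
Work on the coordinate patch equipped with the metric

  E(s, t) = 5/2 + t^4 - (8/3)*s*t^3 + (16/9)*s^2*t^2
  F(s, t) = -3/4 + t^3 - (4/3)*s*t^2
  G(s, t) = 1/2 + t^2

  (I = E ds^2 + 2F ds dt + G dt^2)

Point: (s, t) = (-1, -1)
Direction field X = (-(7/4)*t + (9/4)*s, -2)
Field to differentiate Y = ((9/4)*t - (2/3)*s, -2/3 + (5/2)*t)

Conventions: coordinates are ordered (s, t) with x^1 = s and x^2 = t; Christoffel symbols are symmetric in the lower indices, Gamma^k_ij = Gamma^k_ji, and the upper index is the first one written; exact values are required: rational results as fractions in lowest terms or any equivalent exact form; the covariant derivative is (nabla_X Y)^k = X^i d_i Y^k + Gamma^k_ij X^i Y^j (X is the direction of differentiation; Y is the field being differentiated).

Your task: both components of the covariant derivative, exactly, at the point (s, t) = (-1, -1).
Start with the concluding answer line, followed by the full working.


Answer: (nabla_X Y)^s = -37651/9702, (nabla_X Y)^t = -145003/14553

E = 47/18, F = -5/12, G = 3/2 at the point
E_s = -8/9, E_t = 4/9, F_s = -4/3, F_t = 1/3, G_s = 0, G_t = -2
EG - F^2 = 539/144;  g^inv = (144/539) * [[3/2, 5/12], [5/12, 47/18]]
first-kind symbols [ij,l] = (1/2)(d_i g_jl + d_j g_il - d_l g_ij): [ss,s] = E_s/2 = -4/9, [ss,t] = F_s - E_t/2 = -14/9, [st,s] = E_t/2 = 2/9, [st,t] = G_s/2 = 0, [tt,s] = F_t - G_s/2 = 1/3, [tt,t] = G_t/2 = -1
Gamma^s_ij = (G*[ij,s] - F*[ij,t])/(EG - F^2), Gamma^t_ij = (E*[ij,t] - F*[ij,s])/(EG - F^2)
Gamma_sss = -568/1617, Gamma_sst = 48/539, Gamma_stt = 12/539, Gamma_tss = -5504/4851, Gamma_tst = 40/1617, Gamma_ttt = -356/539
X = (-1/2, -2), Y = (-19/12, -19/6) at the point


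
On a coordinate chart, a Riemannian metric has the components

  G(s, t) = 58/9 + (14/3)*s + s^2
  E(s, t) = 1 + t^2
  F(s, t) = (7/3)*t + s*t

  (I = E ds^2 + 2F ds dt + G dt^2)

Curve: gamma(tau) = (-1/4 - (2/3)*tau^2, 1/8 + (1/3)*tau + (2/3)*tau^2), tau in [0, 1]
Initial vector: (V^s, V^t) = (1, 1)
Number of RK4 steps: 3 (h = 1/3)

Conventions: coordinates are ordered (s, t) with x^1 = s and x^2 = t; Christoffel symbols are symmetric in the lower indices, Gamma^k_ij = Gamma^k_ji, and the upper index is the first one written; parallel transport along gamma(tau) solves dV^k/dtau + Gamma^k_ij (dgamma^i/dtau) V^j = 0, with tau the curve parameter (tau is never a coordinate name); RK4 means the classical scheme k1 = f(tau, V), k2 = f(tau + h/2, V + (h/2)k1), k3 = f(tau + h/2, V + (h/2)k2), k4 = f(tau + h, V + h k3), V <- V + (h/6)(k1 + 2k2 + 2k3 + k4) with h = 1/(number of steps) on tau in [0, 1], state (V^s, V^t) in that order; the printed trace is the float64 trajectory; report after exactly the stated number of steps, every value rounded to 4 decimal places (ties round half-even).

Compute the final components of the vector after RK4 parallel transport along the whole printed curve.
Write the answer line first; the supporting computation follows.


Answer: V^s = 0.9553, V^t = 0.8559

gamma'(tau) = (-(4/3)*tau, 1/3 + (4/3)*tau); f(tau, V)^k = -Gamma^k_ij(gamma(tau)) gamma'^i(tau) V^j; h = 1/3; intermediate values shown to 6 dp
curve data and Christoffel symbols at the stage parameters:
  tau = 0.000000: gamma = (-0.250000, 0.125000), gamma' = (0.000000, 0.333333); Gamma_sss = 0.000000, Gamma_sst = 0.023339, Gamma_stt = 0.000000, Gamma_tss = 0.000000, Gamma_tst = 0.388979, Gamma_ttt = 0.000000
  tau = 0.166667: gamma = (-0.268519, 0.199074), gamma' = (-0.222222, 0.555556); Gamma_sss = 0.000000, Gamma_sst = 0.037539, Gamma_stt = 0.000000, Gamma_tss = 0.000000, Gamma_tst = 0.389361, Gamma_ttt = 0.000000
  tau = 0.333333: gamma = (-0.324074, 0.310185), gamma' = (-0.444444, 0.777778); Gamma_sss = 0.000000, Gamma_sst = 0.060426, Gamma_stt = 0.000000, Gamma_tss = 0.000000, Gamma_tst = 0.391414, Gamma_ttt = 0.000000
  tau = 0.500000: gamma = (-0.416667, 0.458333), gamma' = (-0.666667, 1.000000); Gamma_sss = 0.000000, Gamma_sst = 0.093850, Gamma_stt = 0.000000, Gamma_tss = 0.000000, Gamma_tst = 0.392464, Gamma_ttt = 0.000000
  tau = 0.666667: gamma = (-0.546296, 0.643519), gamma' = (-0.888889, 1.222222); Gamma_sss = 0.000000, Gamma_sst = 0.139664, Gamma_stt = 0.000000, Gamma_tss = 0.000000, Gamma_tst = 0.387844, Gamma_ttt = 0.000000
  tau = 0.833333: gamma = (-0.712963, 0.865741), gamma' = (-1.111111, 1.444444); Gamma_sss = 0.000000, Gamma_sst = 0.197879, Gamma_stt = 0.000000, Gamma_tss = 0.000000, Gamma_tst = 0.370361, Gamma_ttt = 0.000000
  tau = 1.000000: gamma = (-0.916667, 1.125000), gamma' = (-1.333333, 1.666667); Gamma_sss = 0.000000, Gamma_sst = 0.263308, Gamma_stt = 0.000000, Gamma_tss = 0.000000, Gamma_tst = 0.331573, Gamma_ttt = 0.000000
step 0: V^s = 1.0000, V^t = 1.0000
step 1: k1 = (-0.007780, -0.129660), k2 = (-0.012666, -0.131376), k3 = (-0.012652, -0.131225), k4 = (-0.021118, -0.136797); V <- V + (h/6)(k1 + 2k2 + 2k3 + k4): V^s = 0.9956, V^t = 0.9560
step 2: k1 = (-0.021115, -0.136777), k2 = (-0.034716, -0.145178), k3 = (-0.034591, -0.144654), k4 = (-0.055278, -0.153507); V <- V + (h/6)(k1 + 2k2 + 2k3 + k4): V^s = 0.9836, V^t = 0.9077
step 3: k1 = (-0.055222, -0.153349), k2 = (-0.084567, -0.158281), k3 = (-0.083350, -0.156003), k4 = (-0.119060, -0.149928); V <- V + (h/6)(k1 + 2k2 + 2k3 + k4): V^s = 0.9553, V^t = 0.8559


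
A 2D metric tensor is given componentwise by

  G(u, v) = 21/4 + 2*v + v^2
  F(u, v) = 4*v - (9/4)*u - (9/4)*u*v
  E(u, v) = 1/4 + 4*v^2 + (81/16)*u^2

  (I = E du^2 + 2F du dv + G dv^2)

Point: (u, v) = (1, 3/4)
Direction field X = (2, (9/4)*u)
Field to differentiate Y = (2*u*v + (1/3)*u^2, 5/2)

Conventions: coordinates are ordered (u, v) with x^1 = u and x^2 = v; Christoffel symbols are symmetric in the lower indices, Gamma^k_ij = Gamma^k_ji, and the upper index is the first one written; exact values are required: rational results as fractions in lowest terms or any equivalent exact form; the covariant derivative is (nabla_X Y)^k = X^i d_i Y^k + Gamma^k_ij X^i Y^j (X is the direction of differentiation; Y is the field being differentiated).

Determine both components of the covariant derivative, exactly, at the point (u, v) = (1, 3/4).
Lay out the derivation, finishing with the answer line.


E = 121/16, F = -15/16, G = 117/16 at the point
E_u = 81/8, E_v = 6, F_u = -63/16, F_v = 7/4, G_u = 0, G_v = 7/2
EG - F^2 = 3483/64;  g^inv = (64/3483) * [[117/16, 15/16], [15/16, 121/16]]
first-kind symbols [ij,l] = (1/2)(d_i g_jl + d_j g_il - d_l g_ij): [uu,u] = E_u/2 = 81/16, [uu,v] = F_u - E_v/2 = -111/16, [uv,u] = E_v/2 = 3, [uv,v] = G_u/2 = 0, [vv,u] = F_v - G_u/2 = 7/4, [vv,v] = G_v/2 = 7/4
Gamma^u_ij = (G*[ij,u] - F*[ij,v])/(EG - F^2), Gamma^v_ij = (E*[ij,v] - F*[ij,u])/(EG - F^2)
Gamma_uuu = 217/387, Gamma_uuv = 52/129, Gamma_uvv = 308/1161, Gamma_vuu = -1018/1161, Gamma_vuv = 20/387, Gamma_vvv = 952/3483
X = (2, 9/4), Y = (11/6, 5/2) at the point

Answer: (nabla_X Y)^u = 37291/2322, (nabla_X Y)^v = -8401/6966


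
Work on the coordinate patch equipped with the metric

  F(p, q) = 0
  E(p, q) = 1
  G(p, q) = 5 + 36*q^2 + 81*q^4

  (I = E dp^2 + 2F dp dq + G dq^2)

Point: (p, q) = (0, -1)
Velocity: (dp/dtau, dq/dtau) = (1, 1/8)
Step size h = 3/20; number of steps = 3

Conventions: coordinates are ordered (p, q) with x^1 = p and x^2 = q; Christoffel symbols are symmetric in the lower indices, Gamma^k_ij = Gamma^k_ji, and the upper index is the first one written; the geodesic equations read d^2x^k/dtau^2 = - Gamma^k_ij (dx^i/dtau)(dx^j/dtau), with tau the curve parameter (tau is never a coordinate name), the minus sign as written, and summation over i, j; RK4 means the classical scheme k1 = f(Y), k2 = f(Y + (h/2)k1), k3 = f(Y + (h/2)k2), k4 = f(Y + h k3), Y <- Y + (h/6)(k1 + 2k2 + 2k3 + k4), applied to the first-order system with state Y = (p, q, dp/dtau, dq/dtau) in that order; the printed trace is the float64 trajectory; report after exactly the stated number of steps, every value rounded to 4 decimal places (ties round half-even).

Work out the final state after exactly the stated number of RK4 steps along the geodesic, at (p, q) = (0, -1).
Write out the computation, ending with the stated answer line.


f(Y) = (dp/dtau, dq/dtau, -Gamma^p_ij Y'^i Y'^j, -Gamma^q_ij Y'^i Y'^j) with the Gammas evaluated at the stage position; h = 0.150000; intermediate values shown to 6 dp
step 0: p = 0.0000, q = -1.0000, dp/dtau = 1.0000, dq/dtau = 0.1250
step 1:
  k1: at (p, q) = (0.000000, -1.000000), (dp/dtau, dq/dtau) = (1.000000, 0.125000); Gamma_ppp = 0.000000, Gamma_ppq = 0.000000, Gamma_pqq = 0.000000, Gamma_qpp = 0.000000, Gamma_qpq = 0.000000, Gamma_qqq = -1.622951; k1 = (1.000000, 0.125000, 0.000000, 0.025359)
  k2: at (p, q) = (0.075000, -0.990625), (dp/dtau, dq/dtau) = (1.000000, 0.126902); Gamma_ppp = 0.000000, Gamma_ppq = 0.000000, Gamma_pqq = 0.000000, Gamma_qpp = 0.000000, Gamma_qpq = 0.000000, Gamma_qqq = -1.632247; k2 = (1.000000, 0.126902, 0.000000, 0.026286)
  k3: at (p, q) = (0.075000, -0.990482), (dp/dtau, dq/dtau) = (1.000000, 0.126971); Gamma_ppp = 0.000000, Gamma_ppq = 0.000000, Gamma_pqq = 0.000000, Gamma_qpp = 0.000000, Gamma_qpq = 0.000000, Gamma_qqq = -1.632388; k3 = (1.000000, 0.126971, 0.000000, 0.026317)
  k4: at (p, q) = (0.150000, -0.980954), (dp/dtau, dq/dtau) = (1.000000, 0.128948); Gamma_ppp = 0.000000, Gamma_ppq = 0.000000, Gamma_pqq = 0.000000, Gamma_qpp = 0.000000, Gamma_qpq = 0.000000, Gamma_qqq = -1.641880; k4 = (1.000000, 0.128948, 0.000000, 0.027300)
  Y <- Y + (h/6)(k1 + 2k2 + 2k3 + k4): p = 0.1500, q = -0.9810, dp/dtau = 1.0000, dq/dtau = 0.1289
step 2:
  k1: at (p, q) = (0.150000, -0.980958), (dp/dtau, dq/dtau) = (1.000000, 0.128947); Gamma_ppp = 0.000000, Gamma_ppq = 0.000000, Gamma_pqq = 0.000000, Gamma_qpp = 0.000000, Gamma_qpq = 0.000000, Gamma_qqq = -1.641876; k1 = (1.000000, 0.128947, 0.000000, 0.027300)
  k2: at (p, q) = (0.225000, -0.971287), (dp/dtau, dq/dtau) = (1.000000, 0.130994); Gamma_ppp = 0.000000, Gamma_ppq = 0.000000, Gamma_pqq = 0.000000, Gamma_qpp = 0.000000, Gamma_qpq = 0.000000, Gamma_qqq = -1.651551; k2 = (1.000000, 0.130994, 0.000000, 0.028340)
  k3: at (p, q) = (0.225000, -0.971133), (dp/dtau, dq/dtau) = (1.000000, 0.131072); Gamma_ppp = 0.000000, Gamma_ppq = 0.000000, Gamma_pqq = 0.000000, Gamma_qpp = 0.000000, Gamma_qpq = 0.000000, Gamma_qqq = -1.651705; k3 = (1.000000, 0.131072, 0.000000, 0.028376)
  k4: at (p, q) = (0.300000, -0.961297), (dp/dtau, dq/dtau) = (1.000000, 0.133203); Gamma_ppp = 0.000000, Gamma_ppq = 0.000000, Gamma_pqq = 0.000000, Gamma_qpp = 0.000000, Gamma_qpq = 0.000000, Gamma_qqq = -1.661586; k4 = (1.000000, 0.133203, 0.000000, 0.029482)
  Y <- Y + (h/6)(k1 + 2k2 + 2k3 + k4): p = 0.3000, q = -0.9613, dp/dtau = 1.0000, dq/dtau = 0.1332
step 3:
  k1: at (p, q) = (0.300000, -0.961301), (dp/dtau, dq/dtau) = (1.000000, 0.133202); Gamma_ppp = 0.000000, Gamma_ppq = 0.000000, Gamma_pqq = 0.000000, Gamma_qpp = 0.000000, Gamma_qpq = 0.000000, Gamma_qqq = -1.661582; k1 = (1.000000, 0.133202, 0.000000, 0.029481)
  k2: at (p, q) = (0.375000, -0.951310), (dp/dtau, dq/dtau) = (1.000000, 0.135413); Gamma_ppp = 0.000000, Gamma_ppq = 0.000000, Gamma_pqq = 0.000000, Gamma_qpp = 0.000000, Gamma_qpq = 0.000000, Gamma_qqq = -1.671655; k2 = (1.000000, 0.135413, 0.000000, 0.030653)
  k3: at (p, q) = (0.375000, -0.951145), (dp/dtau, dq/dtau) = (1.000000, 0.135501); Gamma_ppp = 0.000000, Gamma_ppq = 0.000000, Gamma_pqq = 0.000000, Gamma_qpp = 0.000000, Gamma_qpq = 0.000000, Gamma_qqq = -1.671822; k3 = (1.000000, 0.135501, 0.000000, 0.030695)
  k4: at (p, q) = (0.450000, -0.940975), (dp/dtau, dq/dtau) = (1.000000, 0.137806); Gamma_ppp = 0.000000, Gamma_ppq = 0.000000, Gamma_pqq = 0.000000, Gamma_qpp = 0.000000, Gamma_qpq = 0.000000, Gamma_qqq = -1.682111; k4 = (1.000000, 0.137806, 0.000000, 0.031944)
  Y <- Y + (h/6)(k1 + 2k2 + 2k3 + k4): p = 0.4500, q = -0.9410, dp/dtau = 1.0000, dq/dtau = 0.1378

Answer: p = 0.4500, q = -0.9410, dp/dtau = 1.0000, dq/dtau = 0.1378


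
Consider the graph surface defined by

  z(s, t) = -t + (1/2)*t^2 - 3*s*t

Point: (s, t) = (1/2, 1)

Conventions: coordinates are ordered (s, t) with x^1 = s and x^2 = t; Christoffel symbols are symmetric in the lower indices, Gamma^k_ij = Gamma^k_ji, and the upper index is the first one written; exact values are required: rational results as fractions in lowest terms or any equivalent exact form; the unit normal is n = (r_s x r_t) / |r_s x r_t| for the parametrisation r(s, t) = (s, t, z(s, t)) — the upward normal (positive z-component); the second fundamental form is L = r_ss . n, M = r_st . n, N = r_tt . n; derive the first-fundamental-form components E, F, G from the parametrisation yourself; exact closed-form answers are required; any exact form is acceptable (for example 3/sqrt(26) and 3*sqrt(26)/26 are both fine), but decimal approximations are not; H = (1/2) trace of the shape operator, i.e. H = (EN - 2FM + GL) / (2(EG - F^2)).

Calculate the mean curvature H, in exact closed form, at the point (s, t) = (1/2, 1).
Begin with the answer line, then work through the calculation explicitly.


Answer: H = 148/343

z_s = -3, z_t = -3/2, z_ss = 0, z_st = -3, z_tt = 1
E = 10, F = 9/2, G = 13/4; answer radicand W^2 = 49/4
unnormalised second-form numerators: l = 0, m = -3, n = 1; L = l/sqrt(49/4), and similarly M = m/sqrt(W^2), N = n/sqrt(W^2)
H = (E*n - 2*F*m + G*l) / (2*(EG - F^2)*sqrt(W^2)); E*n - 2*F*m + G*l = 37, EG - F^2 = 49/4, so H = (74/49)/sqrt(49/4)


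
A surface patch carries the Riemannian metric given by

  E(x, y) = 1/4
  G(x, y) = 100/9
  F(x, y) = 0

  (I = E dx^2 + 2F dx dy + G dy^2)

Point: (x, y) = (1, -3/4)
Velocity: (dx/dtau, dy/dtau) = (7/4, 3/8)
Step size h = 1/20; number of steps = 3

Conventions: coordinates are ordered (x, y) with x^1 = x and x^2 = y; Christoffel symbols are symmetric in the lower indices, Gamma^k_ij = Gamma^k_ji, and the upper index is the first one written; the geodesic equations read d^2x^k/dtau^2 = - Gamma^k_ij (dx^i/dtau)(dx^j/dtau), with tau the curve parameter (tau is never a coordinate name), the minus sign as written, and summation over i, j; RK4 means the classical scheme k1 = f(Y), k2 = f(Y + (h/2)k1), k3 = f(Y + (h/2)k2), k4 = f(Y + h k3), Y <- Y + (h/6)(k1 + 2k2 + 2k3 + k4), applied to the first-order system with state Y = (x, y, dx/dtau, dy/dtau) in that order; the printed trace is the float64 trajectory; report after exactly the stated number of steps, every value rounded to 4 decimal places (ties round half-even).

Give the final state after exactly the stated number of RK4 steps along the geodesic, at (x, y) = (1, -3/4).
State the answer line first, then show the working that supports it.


Answer: x = 1.2625, y = -0.6937, dx/dtau = 1.7500, dy/dtau = 0.3750

f(Y) = (dx/dtau, dy/dtau, -Gamma^x_ij Y'^i Y'^j, -Gamma^y_ij Y'^i Y'^j) with the Gammas evaluated at the stage position; h = 0.050000; intermediate values shown to 6 dp
step 0: x = 1.0000, y = -0.7500, dx/dtau = 1.7500, dy/dtau = 0.3750
step 1:
  k1: at (x, y) = (1.000000, -0.750000), (dx/dtau, dy/dtau) = (1.750000, 0.375000); Gamma_xxx = 0.000000, Gamma_xxy = 0.000000, Gamma_xyy = 0.000000, Gamma_yxx = 0.000000, Gamma_yxy = 0.000000, Gamma_yyy = 0.000000; k1 = (1.750000, 0.375000, 0.000000, 0.000000)
  k2: at (x, y) = (1.043750, -0.740625), (dx/dtau, dy/dtau) = (1.750000, 0.375000); Gamma_xxx = 0.000000, Gamma_xxy = 0.000000, Gamma_xyy = 0.000000, Gamma_yxx = 0.000000, Gamma_yxy = 0.000000, Gamma_yyy = 0.000000; k2 = (1.750000, 0.375000, 0.000000, 0.000000)
  k3: at (x, y) = (1.043750, -0.740625), (dx/dtau, dy/dtau) = (1.750000, 0.375000); Gamma_xxx = 0.000000, Gamma_xxy = 0.000000, Gamma_xyy = 0.000000, Gamma_yxx = 0.000000, Gamma_yxy = 0.000000, Gamma_yyy = 0.000000; k3 = (1.750000, 0.375000, 0.000000, 0.000000)
  k4: at (x, y) = (1.087500, -0.731250), (dx/dtau, dy/dtau) = (1.750000, 0.375000); Gamma_xxx = 0.000000, Gamma_xxy = 0.000000, Gamma_xyy = 0.000000, Gamma_yxx = 0.000000, Gamma_yxy = 0.000000, Gamma_yyy = 0.000000; k4 = (1.750000, 0.375000, 0.000000, 0.000000)
  Y <- Y + (h/6)(k1 + 2k2 + 2k3 + k4): x = 1.0875, y = -0.7312, dx/dtau = 1.7500, dy/dtau = 0.3750
step 2:
  k1: at (x, y) = (1.087500, -0.731250), (dx/dtau, dy/dtau) = (1.750000, 0.375000); Gamma_xxx = 0.000000, Gamma_xxy = 0.000000, Gamma_xyy = 0.000000, Gamma_yxx = 0.000000, Gamma_yxy = 0.000000, Gamma_yyy = 0.000000; k1 = (1.750000, 0.375000, 0.000000, 0.000000)
  k2: at (x, y) = (1.131250, -0.721875), (dx/dtau, dy/dtau) = (1.750000, 0.375000); Gamma_xxx = 0.000000, Gamma_xxy = 0.000000, Gamma_xyy = 0.000000, Gamma_yxx = 0.000000, Gamma_yxy = 0.000000, Gamma_yyy = 0.000000; k2 = (1.750000, 0.375000, 0.000000, 0.000000)
  k3: at (x, y) = (1.131250, -0.721875), (dx/dtau, dy/dtau) = (1.750000, 0.375000); Gamma_xxx = 0.000000, Gamma_xxy = 0.000000, Gamma_xyy = 0.000000, Gamma_yxx = 0.000000, Gamma_yxy = 0.000000, Gamma_yyy = 0.000000; k3 = (1.750000, 0.375000, 0.000000, 0.000000)
  k4: at (x, y) = (1.175000, -0.712500), (dx/dtau, dy/dtau) = (1.750000, 0.375000); Gamma_xxx = 0.000000, Gamma_xxy = 0.000000, Gamma_xyy = 0.000000, Gamma_yxx = 0.000000, Gamma_yxy = 0.000000, Gamma_yyy = 0.000000; k4 = (1.750000, 0.375000, 0.000000, 0.000000)
  Y <- Y + (h/6)(k1 + 2k2 + 2k3 + k4): x = 1.1750, y = -0.7125, dx/dtau = 1.7500, dy/dtau = 0.3750
step 3:
  k1: at (x, y) = (1.175000, -0.712500), (dx/dtau, dy/dtau) = (1.750000, 0.375000); Gamma_xxx = 0.000000, Gamma_xxy = 0.000000, Gamma_xyy = 0.000000, Gamma_yxx = 0.000000, Gamma_yxy = 0.000000, Gamma_yyy = 0.000000; k1 = (1.750000, 0.375000, 0.000000, 0.000000)
  k2: at (x, y) = (1.218750, -0.703125), (dx/dtau, dy/dtau) = (1.750000, 0.375000); Gamma_xxx = 0.000000, Gamma_xxy = 0.000000, Gamma_xyy = 0.000000, Gamma_yxx = 0.000000, Gamma_yxy = 0.000000, Gamma_yyy = 0.000000; k2 = (1.750000, 0.375000, 0.000000, 0.000000)
  k3: at (x, y) = (1.218750, -0.703125), (dx/dtau, dy/dtau) = (1.750000, 0.375000); Gamma_xxx = 0.000000, Gamma_xxy = 0.000000, Gamma_xyy = 0.000000, Gamma_yxx = 0.000000, Gamma_yxy = 0.000000, Gamma_yyy = 0.000000; k3 = (1.750000, 0.375000, 0.000000, 0.000000)
  k4: at (x, y) = (1.262500, -0.693750), (dx/dtau, dy/dtau) = (1.750000, 0.375000); Gamma_xxx = 0.000000, Gamma_xxy = 0.000000, Gamma_xyy = 0.000000, Gamma_yxx = 0.000000, Gamma_yxy = 0.000000, Gamma_yyy = 0.000000; k4 = (1.750000, 0.375000, 0.000000, 0.000000)
  Y <- Y + (h/6)(k1 + 2k2 + 2k3 + k4): x = 1.2625, y = -0.6937, dx/dtau = 1.7500, dy/dtau = 0.3750


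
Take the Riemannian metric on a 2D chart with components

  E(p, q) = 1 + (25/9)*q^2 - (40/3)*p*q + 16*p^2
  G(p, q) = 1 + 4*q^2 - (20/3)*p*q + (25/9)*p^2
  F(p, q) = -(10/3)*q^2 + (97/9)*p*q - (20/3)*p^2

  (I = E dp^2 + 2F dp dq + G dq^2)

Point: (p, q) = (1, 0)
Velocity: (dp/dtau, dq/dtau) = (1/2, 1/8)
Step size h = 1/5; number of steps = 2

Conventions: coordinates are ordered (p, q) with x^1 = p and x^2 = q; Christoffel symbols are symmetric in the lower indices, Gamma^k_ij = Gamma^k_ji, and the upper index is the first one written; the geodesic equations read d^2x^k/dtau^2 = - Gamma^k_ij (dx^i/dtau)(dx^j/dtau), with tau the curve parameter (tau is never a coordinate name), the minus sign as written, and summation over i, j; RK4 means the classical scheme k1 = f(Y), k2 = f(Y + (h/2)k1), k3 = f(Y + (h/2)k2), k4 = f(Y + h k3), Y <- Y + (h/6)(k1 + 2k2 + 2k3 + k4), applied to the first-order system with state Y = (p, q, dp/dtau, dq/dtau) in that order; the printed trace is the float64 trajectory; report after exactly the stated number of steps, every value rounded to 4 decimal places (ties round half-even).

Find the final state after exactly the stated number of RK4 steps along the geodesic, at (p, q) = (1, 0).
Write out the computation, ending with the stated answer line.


f(Y) = (dp/dtau, dq/dtau, -Gamma^p_ij Y'^i Y'^j, -Gamma^q_ij Y'^i Y'^j) with the Gammas evaluated at the stage position; h = 0.200000; intermediate values shown to 6 dp
step 0: p = 1.0000, q = 0.0000, dp/dtau = 0.5000, dq/dtau = 0.1250
step 1:
  k1: at (p, q) = (1.000000, 0.000000), (dp/dtau, dq/dtau) = (0.500000, 0.125000); Gamma_ppp = 0.808989, Gamma_ppq = -0.337079, Gamma_pqq = 0.404494, Gamma_qpp = -0.337079, Gamma_qpq = 0.140449, Gamma_qqq = -0.168539; k1 = (0.500000, 0.125000, -0.166433, 0.069347)
  k2: at (p, q) = (1.050000, 0.012500), (dp/dtau, dq/dtau) = (0.483357, 0.131935); Gamma_ppp = 0.779657, Gamma_ppq = -0.324857, Gamma_pqq = 0.389828, Gamma_qpp = -0.321812, Gamma_qpq = 0.134089, Gamma_qqq = -0.160906; k2 = (0.483357, 0.131935, -0.147507, 0.060885)
  k3: at (p, q) = (1.048336, 0.013193), (dp/dtau, dq/dtau) = (0.485249, 0.131089); Gamma_ppp = 0.781098, Gamma_ppq = -0.325458, Gamma_pqq = 0.390549, Gamma_qpp = -0.322232, Gamma_qpq = 0.134263, Gamma_qqq = -0.161116; k3 = (0.485249, 0.131089, -0.149229, 0.061563)
  k4: at (p, q) = (1.097050, 0.026218), (dp/dtau, dq/dtau) = (0.470154, 0.137313); Gamma_ppp = 0.754620, Gamma_ppq = -0.314425, Gamma_pqq = 0.377310, Gamma_qpp = -0.308480, Gamma_qpq = 0.128533, Gamma_qqq = -0.154240; k4 = (0.470154, 0.137313, -0.133322, 0.054500)
  Y <- Y + (h/6)(k1 + 2k2 + 2k3 + k4): p = 1.0969, q = 0.0263, dp/dtau = 0.4702, dq/dtau = 0.1373
step 2:
  k1: at (p, q) = (1.096912, 0.026279), (dp/dtau, dq/dtau) = (0.470226, 0.137291); Gamma_ppp = 0.754734, Gamma_ppq = -0.314472, Gamma_pqq = 0.377367, Gamma_qpp = -0.308511, Gamma_qpq = 0.128546, Gamma_qqq = -0.154256; k1 = (0.470226, 0.137291, -0.133390, 0.054526)
  k2: at (p, q) = (1.143935, 0.040008), (dp/dtau, dq/dtau) = (0.456887, 0.142744); Gamma_ppp = 0.731163, Gamma_ppq = -0.304651, Gamma_pqq = 0.365582, Gamma_qpp = -0.296182, Gamma_qpq = 0.123409, Gamma_qqq = -0.148091; k2 = (0.456887, 0.142744, -0.120339, 0.048747)
  k3: at (p, q) = (1.142601, 0.040553), (dp/dtau, dq/dtau) = (0.458192, 0.142166); Gamma_ppp = 0.732180, Gamma_ppq = -0.305075, Gamma_pqq = 0.366090, Gamma_qpp = -0.296466, Gamma_qpq = 0.123527, Gamma_qqq = -0.148233; k3 = (0.458192, 0.142166, -0.121368, 0.049143)
  k4: at (p, q) = (1.188551, 0.054712), (dp/dtau, dq/dtau) = (0.445952, 0.147120); Gamma_ppp = 0.710657, Gamma_ppq = -0.296107, Gamma_pqq = 0.355329, Gamma_qpp = -0.285221, Gamma_qpq = 0.118842, Gamma_qqq = -0.142611; k4 = (0.445952, 0.147120, -0.110167, 0.044216)
  Y <- Y + (h/6)(k1 + 2k2 + 2k3 + k4): p = 1.1885, q = 0.0548, dp/dtau = 0.4460, dq/dtau = 0.1471

Answer: p = 1.1885, q = 0.0548, dp/dtau = 0.4460, dq/dtau = 0.1471


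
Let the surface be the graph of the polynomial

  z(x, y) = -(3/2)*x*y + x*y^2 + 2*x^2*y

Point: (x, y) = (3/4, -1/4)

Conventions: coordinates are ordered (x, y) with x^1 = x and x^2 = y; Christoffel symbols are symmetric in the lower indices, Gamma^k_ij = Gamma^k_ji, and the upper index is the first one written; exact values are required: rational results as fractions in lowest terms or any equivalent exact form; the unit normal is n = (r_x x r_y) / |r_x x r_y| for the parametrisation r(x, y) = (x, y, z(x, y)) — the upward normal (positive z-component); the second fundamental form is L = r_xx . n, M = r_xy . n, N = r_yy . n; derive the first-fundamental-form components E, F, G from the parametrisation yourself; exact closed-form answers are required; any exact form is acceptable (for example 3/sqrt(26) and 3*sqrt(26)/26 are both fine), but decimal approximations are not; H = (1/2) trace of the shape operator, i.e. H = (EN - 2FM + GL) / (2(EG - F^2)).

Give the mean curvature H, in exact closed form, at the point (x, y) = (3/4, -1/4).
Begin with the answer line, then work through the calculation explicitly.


Answer: H = 556*sqrt(317)/100489

z_x = -5/16, z_y = -3/8, z_xx = -1, z_xy = 1, z_yy = 3/2
E = 281/256, F = 15/128, G = 73/64; answer radicand W^2 = 317/256
unnormalised second-form numerators: l = -1, m = 1, n = 3/2; L = l/sqrt(317/256), and similarly M = m/sqrt(W^2), N = n/sqrt(W^2)
H = (E*n - 2*F*m + G*l) / (2*(EG - F^2)*sqrt(W^2)); E*n - 2*F*m + G*l = 139/512, EG - F^2 = 317/256, so H = (139/1268)/sqrt(317/256)


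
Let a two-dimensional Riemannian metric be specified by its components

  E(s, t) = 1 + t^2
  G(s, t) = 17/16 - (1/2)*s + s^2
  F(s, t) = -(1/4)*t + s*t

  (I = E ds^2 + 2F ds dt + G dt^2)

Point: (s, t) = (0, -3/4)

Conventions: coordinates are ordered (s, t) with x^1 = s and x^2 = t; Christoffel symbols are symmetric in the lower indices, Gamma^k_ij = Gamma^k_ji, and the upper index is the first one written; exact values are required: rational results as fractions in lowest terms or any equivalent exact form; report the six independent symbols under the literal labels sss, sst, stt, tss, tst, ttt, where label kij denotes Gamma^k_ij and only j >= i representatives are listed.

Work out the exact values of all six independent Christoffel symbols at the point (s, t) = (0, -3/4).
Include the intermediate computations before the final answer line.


E = 25/16, F = 3/16, G = 17/16 at the point
E_s = 0, E_t = -3/2, F_s = -3/4, F_t = -1/4, G_s = -1/2, G_t = 0
EG - F^2 = 13/8;  g^inv = (8/13) * [[17/16, -3/16], [-3/16, 25/16]]
first-kind symbols [ij,l] = (1/2)(d_i g_jl + d_j g_il - d_l g_ij): [ss,s] = E_s/2 = 0, [ss,t] = F_s - E_t/2 = 0, [st,s] = E_t/2 = -3/4, [st,t] = G_s/2 = -1/4, [tt,s] = F_t - G_s/2 = 0, [tt,t] = G_t/2 = 0
Gamma^s_ij = (G*[ij,s] - F*[ij,t])/(EG - F^2), Gamma^t_ij = (E*[ij,t] - F*[ij,s])/(EG - F^2)

Answer: Gamma_sss = 0, Gamma_sst = -6/13, Gamma_stt = 0, Gamma_tss = 0, Gamma_tst = -2/13, Gamma_ttt = 0


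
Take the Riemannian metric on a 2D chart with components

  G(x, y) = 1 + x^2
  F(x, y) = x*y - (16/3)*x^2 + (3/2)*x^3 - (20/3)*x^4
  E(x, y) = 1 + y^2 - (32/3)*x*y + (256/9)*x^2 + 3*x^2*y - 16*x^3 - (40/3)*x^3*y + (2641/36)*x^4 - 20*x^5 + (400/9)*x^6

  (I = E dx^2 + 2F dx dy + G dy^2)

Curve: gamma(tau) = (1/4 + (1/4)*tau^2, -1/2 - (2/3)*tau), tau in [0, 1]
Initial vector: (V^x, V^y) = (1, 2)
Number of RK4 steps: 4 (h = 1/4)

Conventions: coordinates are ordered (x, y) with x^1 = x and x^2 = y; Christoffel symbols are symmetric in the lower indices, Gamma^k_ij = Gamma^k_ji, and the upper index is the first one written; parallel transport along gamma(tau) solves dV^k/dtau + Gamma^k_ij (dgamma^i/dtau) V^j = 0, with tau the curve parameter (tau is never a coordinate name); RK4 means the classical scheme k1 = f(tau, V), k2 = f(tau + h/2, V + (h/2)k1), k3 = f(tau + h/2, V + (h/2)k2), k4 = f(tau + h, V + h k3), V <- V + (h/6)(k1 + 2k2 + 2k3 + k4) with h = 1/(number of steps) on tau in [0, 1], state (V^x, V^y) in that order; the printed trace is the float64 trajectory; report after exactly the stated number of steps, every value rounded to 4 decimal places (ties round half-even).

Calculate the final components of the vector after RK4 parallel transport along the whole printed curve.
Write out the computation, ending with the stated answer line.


gamma'(tau) = ((1/2)*tau, -2/3); f(tau, V)^k = -Gamma^k_ij(gamma(tau)) gamma'^i(tau) V^j; h = 1/4; intermediate values shown to 6 dp
curve data and Christoffel symbols at the stage parameters:
  tau = 0.000000: gamma = (0.250000, -0.500000), gamma' = (0.000000, -0.666667); Gamma_xxx = 2.410447, Gamma_xxy = -0.413220, Gamma_xyy = 0.000000, Gamma_yxx = -0.326840, Gamma_yxy = 0.056030, Gamma_yyy = 0.000000
  tau = 0.125000: gamma = (0.253906, -0.583333), gamma' = (0.062500, -0.666667); Gamma_xxx = 2.348313, Gamma_xxy = -0.400669, Gamma_xyy = 0.000000, Gamma_yxx = -0.305782, Gamma_yxy = 0.052172, Gamma_yyy = 0.000000
  tau = 0.250000: gamma = (0.265625, -0.666667), gamma' = (0.125000, -0.666667); Gamma_xxx = 2.277340, Gamma_xxy = -0.382901, Gamma_xyy = 0.000000, Gamma_yxx = -0.287722, Gamma_yxy = 0.048376, Gamma_yyy = 0.000000
  tau = 0.375000: gamma = (0.285156, -0.750000), gamma' = (0.187500, -0.666667); Gamma_xxx = 2.201376, Gamma_xxy = -0.360636, Gamma_xyy = 0.000000, Gamma_yxx = -0.272521, Gamma_yxy = 0.044645, Gamma_yyy = 0.000000
  tau = 0.500000: gamma = (0.312500, -0.833333), gamma' = (0.250000, -0.666667); Gamma_xxx = 2.126066, Gamma_xxy = -0.334868, Gamma_xyy = 0.000000, Gamma_yxx = -0.259837, Gamma_yxy = 0.040926, Gamma_yyy = 0.000000
  tau = 0.625000: gamma = (0.347656, -0.916667), gamma' = (0.312500, -0.666667); Gamma_xxx = 2.057403, Gamma_xxy = -0.306724, Gamma_xyy = 0.000000, Gamma_yxx = -0.249252, Gamma_yxy = 0.037159, Gamma_yyy = 0.000000
  tau = 0.750000: gamma = (0.390625, -1.000000), gamma' = (0.375000, -0.666667); Gamma_xxx = 2.000193, Gamma_xxy = -0.277296, Gamma_xyy = 0.000000, Gamma_yxx = -0.240274, Gamma_yxy = 0.033310, Gamma_yyy = 0.000000
  tau = 0.875000: gamma = (0.441406, -1.083333), gamma' = (0.437500, -0.666667); Gamma_xxx = 1.956950, Gamma_xxy = -0.247530, Gamma_xyy = 0.000000, Gamma_yxx = -0.232295, Gamma_yxy = 0.029382, Gamma_yyy = 0.000000
  tau = 1.000000: gamma = (0.500000, -1.166667), gamma' = (0.500000, -0.666667); Gamma_xxx = 1.927443, Gamma_xxy = -0.218201, Gamma_xyy = 0.000000, Gamma_yxx = -0.224556, Gamma_yxy = 0.025421, Gamma_yyy = 0.000000
step 0: V^x = 1.0000, V^y = 2.0000
step 1: k1 = (-0.275480, 0.037353), k2 = (-0.349430, 0.045500), k3 = (-0.345578, 0.044999), k4 = (-0.397024, 0.050160); V <- V + (h/6)(k1 + 2k2 + 2k3 + k4): V^x = 0.9141, V^y = 2.0112
step 2: k1 = (-0.397273, 0.050192), k2 = (-0.428193, 0.053008), k3 = (-0.425645, 0.052693), k4 = (-0.440110, 0.053788); V <- V + (h/6)(k1 + 2k2 + 2k3 + k4): V^x = 0.8080, V^y = 2.0243
step 3: k1 = (-0.440390, 0.053822), k2 = (-0.443402, 0.053718), k3 = (-0.443085, 0.053679), k4 = (-0.439984, 0.052853); V <- V + (h/6)(k1 + 2k2 + 2k3 + k4): V^x = 0.6975, V^y = 2.0377
step 4: k1 = (-0.440187, 0.052878), k2 = (-0.434659, 0.051595), k3 = (-0.435382, 0.051681), k4 = (-0.429160, 0.049999); V <- V + (h/6)(k1 + 2k2 + 2k3 + k4): V^x = 0.5887, V^y = 2.0506

Answer: V^x = 0.5887, V^y = 2.0506


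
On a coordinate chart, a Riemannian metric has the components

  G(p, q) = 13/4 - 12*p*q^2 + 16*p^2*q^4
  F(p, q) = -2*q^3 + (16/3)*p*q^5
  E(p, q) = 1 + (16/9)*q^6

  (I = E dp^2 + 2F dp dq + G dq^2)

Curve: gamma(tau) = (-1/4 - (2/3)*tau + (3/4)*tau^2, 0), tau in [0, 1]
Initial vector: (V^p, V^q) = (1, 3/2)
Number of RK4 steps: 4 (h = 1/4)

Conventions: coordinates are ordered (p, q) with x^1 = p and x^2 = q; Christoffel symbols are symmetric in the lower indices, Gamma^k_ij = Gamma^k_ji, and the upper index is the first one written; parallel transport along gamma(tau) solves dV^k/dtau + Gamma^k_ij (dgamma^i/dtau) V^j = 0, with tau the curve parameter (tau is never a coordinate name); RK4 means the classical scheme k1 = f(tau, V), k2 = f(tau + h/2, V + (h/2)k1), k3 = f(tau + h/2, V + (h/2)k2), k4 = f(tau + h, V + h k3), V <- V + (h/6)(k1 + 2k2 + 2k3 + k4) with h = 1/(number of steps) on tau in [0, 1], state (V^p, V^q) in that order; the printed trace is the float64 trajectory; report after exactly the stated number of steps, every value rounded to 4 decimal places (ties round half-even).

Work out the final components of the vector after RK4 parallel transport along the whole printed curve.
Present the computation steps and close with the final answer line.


gamma'(tau) = (-2/3 + (3/2)*tau, 0); f(tau, V)^k = -Gamma^k_ij(gamma(tau)) gamma'^i(tau) V^j; h = 1/4; intermediate values shown to 6 dp
curve data and Christoffel symbols at the stage parameters:
  tau = 0.000000: gamma = (-0.250000, 0.000000), gamma' = (-0.666667, 0.000000); Gamma_ppp = 0.000000, Gamma_ppq = 0.000000, Gamma_pqq = 0.000000, Gamma_qpp = 0.000000, Gamma_qpq = 0.000000, Gamma_qqq = 0.000000
  tau = 0.125000: gamma = (-0.321615, 0.000000), gamma' = (-0.479167, 0.000000); Gamma_ppp = 0.000000, Gamma_ppq = 0.000000, Gamma_pqq = 0.000000, Gamma_qpp = 0.000000, Gamma_qpq = 0.000000, Gamma_qqq = 0.000000
  tau = 0.250000: gamma = (-0.369792, 0.000000), gamma' = (-0.291667, 0.000000); Gamma_ppp = 0.000000, Gamma_ppq = 0.000000, Gamma_pqq = 0.000000, Gamma_qpp = 0.000000, Gamma_qpq = 0.000000, Gamma_qqq = 0.000000
  tau = 0.375000: gamma = (-0.394531, 0.000000), gamma' = (-0.104167, 0.000000); Gamma_ppp = 0.000000, Gamma_ppq = 0.000000, Gamma_pqq = 0.000000, Gamma_qpp = 0.000000, Gamma_qpq = 0.000000, Gamma_qqq = 0.000000
  tau = 0.500000: gamma = (-0.395833, 0.000000), gamma' = (0.083333, 0.000000); Gamma_ppp = 0.000000, Gamma_ppq = 0.000000, Gamma_pqq = 0.000000, Gamma_qpp = 0.000000, Gamma_qpq = 0.000000, Gamma_qqq = 0.000000
  tau = 0.625000: gamma = (-0.373698, 0.000000), gamma' = (0.270833, 0.000000); Gamma_ppp = 0.000000, Gamma_ppq = 0.000000, Gamma_pqq = 0.000000, Gamma_qpp = 0.000000, Gamma_qpq = 0.000000, Gamma_qqq = 0.000000
  tau = 0.750000: gamma = (-0.328125, 0.000000), gamma' = (0.458333, 0.000000); Gamma_ppp = 0.000000, Gamma_ppq = 0.000000, Gamma_pqq = 0.000000, Gamma_qpp = 0.000000, Gamma_qpq = 0.000000, Gamma_qqq = 0.000000
  tau = 0.875000: gamma = (-0.259115, 0.000000), gamma' = (0.645833, 0.000000); Gamma_ppp = 0.000000, Gamma_ppq = 0.000000, Gamma_pqq = 0.000000, Gamma_qpp = 0.000000, Gamma_qpq = 0.000000, Gamma_qqq = 0.000000
  tau = 1.000000: gamma = (-0.166667, 0.000000), gamma' = (0.833333, 0.000000); Gamma_ppp = 0.000000, Gamma_ppq = 0.000000, Gamma_pqq = 0.000000, Gamma_qpp = 0.000000, Gamma_qpq = 0.000000, Gamma_qqq = 0.000000
step 0: V^p = 1.0000, V^q = 1.5000
step 1: k1 = (0.000000, 0.000000), k2 = (0.000000, 0.000000), k3 = (0.000000, 0.000000), k4 = (0.000000, 0.000000); V <- V + (h/6)(k1 + 2k2 + 2k3 + k4): V^p = 1.0000, V^q = 1.5000
step 2: k1 = (0.000000, 0.000000), k2 = (0.000000, 0.000000), k3 = (0.000000, 0.000000), k4 = (0.000000, 0.000000); V <- V + (h/6)(k1 + 2k2 + 2k3 + k4): V^p = 1.0000, V^q = 1.5000
step 3: k1 = (0.000000, 0.000000), k2 = (0.000000, 0.000000), k3 = (0.000000, 0.000000), k4 = (0.000000, 0.000000); V <- V + (h/6)(k1 + 2k2 + 2k3 + k4): V^p = 1.0000, V^q = 1.5000
step 4: k1 = (0.000000, 0.000000), k2 = (0.000000, 0.000000), k3 = (0.000000, 0.000000), k4 = (0.000000, 0.000000); V <- V + (h/6)(k1 + 2k2 + 2k3 + k4): V^p = 1.0000, V^q = 1.5000

Answer: V^p = 1.0000, V^q = 1.5000
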